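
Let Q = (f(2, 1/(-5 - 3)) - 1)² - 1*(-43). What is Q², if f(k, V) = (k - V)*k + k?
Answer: 1274641/256 ≈ 4979.1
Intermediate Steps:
f(k, V) = k + k*(k - V) (f(k, V) = k*(k - V) + k = k + k*(k - V))
Q = 1129/16 (Q = (2*(1 + 2 - 1/(-5 - 3)) - 1)² - 1*(-43) = (2*(1 + 2 - 1/(-8)) - 1)² + 43 = (2*(1 + 2 - 1*(-⅛)) - 1)² + 43 = (2*(1 + 2 + ⅛) - 1)² + 43 = (2*(25/8) - 1)² + 43 = (25/4 - 1)² + 43 = (21/4)² + 43 = 441/16 + 43 = 1129/16 ≈ 70.563)
Q² = (1129/16)² = 1274641/256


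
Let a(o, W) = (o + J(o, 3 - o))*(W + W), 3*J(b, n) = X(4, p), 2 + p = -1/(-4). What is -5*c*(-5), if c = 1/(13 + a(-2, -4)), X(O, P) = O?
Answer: 15/11 ≈ 1.3636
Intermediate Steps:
p = -7/4 (p = -2 - 1/(-4) = -2 - 1*(-¼) = -2 + ¼ = -7/4 ≈ -1.7500)
J(b, n) = 4/3 (J(b, n) = (⅓)*4 = 4/3)
a(o, W) = 2*W*(4/3 + o) (a(o, W) = (o + 4/3)*(W + W) = (4/3 + o)*(2*W) = 2*W*(4/3 + o))
c = 3/55 (c = 1/(13 + (⅔)*(-4)*(4 + 3*(-2))) = 1/(13 + (⅔)*(-4)*(4 - 6)) = 1/(13 + (⅔)*(-4)*(-2)) = 1/(13 + 16/3) = 1/(55/3) = 3/55 ≈ 0.054545)
-5*c*(-5) = -5*3/55*(-5) = -3/11*(-5) = 15/11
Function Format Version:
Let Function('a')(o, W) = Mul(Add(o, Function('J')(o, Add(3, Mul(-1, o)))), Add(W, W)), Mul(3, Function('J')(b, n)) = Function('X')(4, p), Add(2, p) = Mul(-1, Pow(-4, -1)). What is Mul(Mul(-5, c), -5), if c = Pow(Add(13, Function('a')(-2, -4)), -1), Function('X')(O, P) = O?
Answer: Rational(15, 11) ≈ 1.3636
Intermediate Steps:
p = Rational(-7, 4) (p = Add(-2, Mul(-1, Pow(-4, -1))) = Add(-2, Mul(-1, Rational(-1, 4))) = Add(-2, Rational(1, 4)) = Rational(-7, 4) ≈ -1.7500)
Function('J')(b, n) = Rational(4, 3) (Function('J')(b, n) = Mul(Rational(1, 3), 4) = Rational(4, 3))
Function('a')(o, W) = Mul(2, W, Add(Rational(4, 3), o)) (Function('a')(o, W) = Mul(Add(o, Rational(4, 3)), Add(W, W)) = Mul(Add(Rational(4, 3), o), Mul(2, W)) = Mul(2, W, Add(Rational(4, 3), o)))
c = Rational(3, 55) (c = Pow(Add(13, Mul(Rational(2, 3), -4, Add(4, Mul(3, -2)))), -1) = Pow(Add(13, Mul(Rational(2, 3), -4, Add(4, -6))), -1) = Pow(Add(13, Mul(Rational(2, 3), -4, -2)), -1) = Pow(Add(13, Rational(16, 3)), -1) = Pow(Rational(55, 3), -1) = Rational(3, 55) ≈ 0.054545)
Mul(Mul(-5, c), -5) = Mul(Mul(-5, Rational(3, 55)), -5) = Mul(Rational(-3, 11), -5) = Rational(15, 11)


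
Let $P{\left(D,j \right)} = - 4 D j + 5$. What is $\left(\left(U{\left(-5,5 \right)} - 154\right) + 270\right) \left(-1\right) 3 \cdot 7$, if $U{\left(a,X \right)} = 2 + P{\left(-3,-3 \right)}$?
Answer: $-1827$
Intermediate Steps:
$P{\left(D,j \right)} = 5 - 4 D j$ ($P{\left(D,j \right)} = - 4 D j + 5 = 5 - 4 D j$)
$U{\left(a,X \right)} = -29$ ($U{\left(a,X \right)} = 2 + \left(5 - \left(-12\right) \left(-3\right)\right) = 2 + \left(5 - 36\right) = 2 - 31 = -29$)
$\left(\left(U{\left(-5,5 \right)} - 154\right) + 270\right) \left(-1\right) 3 \cdot 7 = \left(\left(-29 - 154\right) + 270\right) \left(-1\right) 3 \cdot 7 = \left(-183 + 270\right) \left(\left(-3\right) 7\right) = 87 \left(-21\right) = -1827$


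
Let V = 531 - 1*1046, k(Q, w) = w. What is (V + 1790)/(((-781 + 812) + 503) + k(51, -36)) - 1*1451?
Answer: -240441/166 ≈ -1448.4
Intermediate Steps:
V = -515 (V = 531 - 1046 = -515)
(V + 1790)/(((-781 + 812) + 503) + k(51, -36)) - 1*1451 = (-515 + 1790)/(((-781 + 812) + 503) - 36) - 1*1451 = 1275/((31 + 503) - 36) - 1451 = 1275/(534 - 36) - 1451 = 1275/498 - 1451 = 1275*(1/498) - 1451 = 425/166 - 1451 = -240441/166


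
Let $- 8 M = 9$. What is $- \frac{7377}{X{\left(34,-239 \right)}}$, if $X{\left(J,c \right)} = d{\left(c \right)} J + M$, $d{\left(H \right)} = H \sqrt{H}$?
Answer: $\frac{531144}{1010023575377} - \frac{3836512128 i \sqrt{239}}{1010023575377} \approx 5.2587 \cdot 10^{-7} - 0.058722 i$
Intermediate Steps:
$d{\left(H \right)} = H^{\frac{3}{2}}$
$M = - \frac{9}{8}$ ($M = \left(- \frac{1}{8}\right) 9 = - \frac{9}{8} \approx -1.125$)
$X{\left(J,c \right)} = - \frac{9}{8} + J c^{\frac{3}{2}}$ ($X{\left(J,c \right)} = c^{\frac{3}{2}} J - \frac{9}{8} = J c^{\frac{3}{2}} - \frac{9}{8} = - \frac{9}{8} + J c^{\frac{3}{2}}$)
$- \frac{7377}{X{\left(34,-239 \right)}} = - \frac{7377}{- \frac{9}{8} + 34 \left(-239\right)^{\frac{3}{2}}} = - \frac{7377}{- \frac{9}{8} + 34 \left(- 239 i \sqrt{239}\right)} = - \frac{7377}{- \frac{9}{8} - 8126 i \sqrt{239}}$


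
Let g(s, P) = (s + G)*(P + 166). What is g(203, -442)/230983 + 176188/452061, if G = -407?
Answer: 66149275348/104418405963 ≈ 0.63350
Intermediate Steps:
g(s, P) = (-407 + s)*(166 + P) (g(s, P) = (s - 407)*(P + 166) = (-407 + s)*(166 + P))
g(203, -442)/230983 + 176188/452061 = (-67562 - 407*(-442) + 166*203 - 442*203)/230983 + 176188/452061 = (-67562 + 179894 + 33698 - 89726)*(1/230983) + 176188*(1/452061) = 56304*(1/230983) + 176188/452061 = 56304/230983 + 176188/452061 = 66149275348/104418405963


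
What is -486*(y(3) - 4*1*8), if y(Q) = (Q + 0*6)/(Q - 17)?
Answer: 109593/7 ≈ 15656.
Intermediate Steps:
y(Q) = Q/(-17 + Q) (y(Q) = (Q + 0)/(-17 + Q) = Q/(-17 + Q))
-486*(y(3) - 4*1*8) = -486*(3/(-17 + 3) - 4*1*8) = -486*(3/(-14) - 4*8) = -486*(3*(-1/14) - 32) = -486*(-3/14 - 32) = -486*(-451/14) = 109593/7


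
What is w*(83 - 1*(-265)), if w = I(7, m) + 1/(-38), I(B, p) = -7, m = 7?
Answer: -46458/19 ≈ -2445.2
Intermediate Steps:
w = -267/38 (w = -7 + 1/(-38) = -7 - 1/38 = -267/38 ≈ -7.0263)
w*(83 - 1*(-265)) = -267*(83 - 1*(-265))/38 = -267*(83 + 265)/38 = -267/38*348 = -46458/19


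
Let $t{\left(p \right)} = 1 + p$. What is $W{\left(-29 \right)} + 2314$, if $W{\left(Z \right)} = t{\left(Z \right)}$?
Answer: $2286$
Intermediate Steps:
$W{\left(Z \right)} = 1 + Z$
$W{\left(-29 \right)} + 2314 = \left(1 - 29\right) + 2314 = -28 + 2314 = 2286$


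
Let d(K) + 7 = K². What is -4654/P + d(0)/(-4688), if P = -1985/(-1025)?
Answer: -4472677381/1861136 ≈ -2403.2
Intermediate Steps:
d(K) = -7 + K²
P = 397/205 (P = -1985*(-1/1025) = 397/205 ≈ 1.9366)
-4654/P + d(0)/(-4688) = -4654/397/205 + (-7 + 0²)/(-4688) = -4654*205/397 + (-7 + 0)*(-1/4688) = -954070/397 - 7*(-1/4688) = -954070/397 + 7/4688 = -4472677381/1861136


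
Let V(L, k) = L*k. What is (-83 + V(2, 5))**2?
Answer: 5329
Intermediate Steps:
(-83 + V(2, 5))**2 = (-83 + 2*5)**2 = (-83 + 10)**2 = (-73)**2 = 5329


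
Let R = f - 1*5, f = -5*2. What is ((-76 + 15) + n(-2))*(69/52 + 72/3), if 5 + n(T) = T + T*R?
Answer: -25023/26 ≈ -962.42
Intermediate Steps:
f = -10
R = -15 (R = -10 - 1*5 = -10 - 5 = -15)
n(T) = -5 - 14*T (n(T) = -5 + (T + T*(-15)) = -5 + (T - 15*T) = -5 - 14*T)
((-76 + 15) + n(-2))*(69/52 + 72/3) = ((-76 + 15) + (-5 - 14*(-2)))*(69/52 + 72/3) = (-61 + (-5 + 28))*(69*(1/52) + 72*(⅓)) = (-61 + 23)*(69/52 + 24) = -38*1317/52 = -25023/26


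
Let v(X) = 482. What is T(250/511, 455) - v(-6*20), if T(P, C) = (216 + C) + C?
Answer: 644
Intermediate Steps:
T(P, C) = 216 + 2*C
T(250/511, 455) - v(-6*20) = (216 + 2*455) - 1*482 = (216 + 910) - 482 = 1126 - 482 = 644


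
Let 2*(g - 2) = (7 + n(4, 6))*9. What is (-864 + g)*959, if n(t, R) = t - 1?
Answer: -783503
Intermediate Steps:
n(t, R) = -1 + t
g = 47 (g = 2 + ((7 + (-1 + 4))*9)/2 = 2 + ((7 + 3)*9)/2 = 2 + (10*9)/2 = 2 + (½)*90 = 2 + 45 = 47)
(-864 + g)*959 = (-864 + 47)*959 = -817*959 = -783503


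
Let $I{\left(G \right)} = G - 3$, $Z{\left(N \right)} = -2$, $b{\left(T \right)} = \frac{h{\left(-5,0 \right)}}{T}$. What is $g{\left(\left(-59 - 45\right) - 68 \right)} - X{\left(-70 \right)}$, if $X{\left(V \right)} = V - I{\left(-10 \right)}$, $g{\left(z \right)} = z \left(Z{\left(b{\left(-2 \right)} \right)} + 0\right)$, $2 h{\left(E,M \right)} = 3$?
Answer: $401$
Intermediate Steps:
$h{\left(E,M \right)} = \frac{3}{2}$ ($h{\left(E,M \right)} = \frac{1}{2} \cdot 3 = \frac{3}{2}$)
$b{\left(T \right)} = \frac{3}{2 T}$
$I{\left(G \right)} = -3 + G$
$g{\left(z \right)} = - 2 z$ ($g{\left(z \right)} = z \left(-2 + 0\right) = z \left(-2\right) = - 2 z$)
$X{\left(V \right)} = 13 + V$ ($X{\left(V \right)} = V - \left(-3 - 10\right) = V - -13 = V + 13 = 13 + V$)
$g{\left(\left(-59 - 45\right) - 68 \right)} - X{\left(-70 \right)} = - 2 \left(\left(-59 - 45\right) - 68\right) - \left(13 - 70\right) = - 2 \left(-104 - 68\right) - -57 = \left(-2\right) \left(-172\right) + 57 = 344 + 57 = 401$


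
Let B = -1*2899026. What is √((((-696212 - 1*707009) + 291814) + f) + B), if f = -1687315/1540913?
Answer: 2*I*√472248876403073/21703 ≈ 2002.6*I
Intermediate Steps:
f = -23765/21703 (f = -1687315*1/1540913 = -23765/21703 ≈ -1.0950)
B = -2899026
√((((-696212 - 1*707009) + 291814) + f) + B) = √((((-696212 - 1*707009) + 291814) - 23765/21703) - 2899026) = √((((-696212 - 707009) + 291814) - 23765/21703) - 2899026) = √(((-1403221 + 291814) - 23765/21703) - 2899026) = √((-1111407 - 23765/21703) - 2899026) = √(-24120889886/21703 - 2899026) = √(-87038451164/21703) = 2*I*√472248876403073/21703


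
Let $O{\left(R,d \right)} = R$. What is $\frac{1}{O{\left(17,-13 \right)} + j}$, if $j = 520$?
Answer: $\frac{1}{537} \approx 0.0018622$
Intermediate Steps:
$\frac{1}{O{\left(17,-13 \right)} + j} = \frac{1}{17 + 520} = \frac{1}{537}$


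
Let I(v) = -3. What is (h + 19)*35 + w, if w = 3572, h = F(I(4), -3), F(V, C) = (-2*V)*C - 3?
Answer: 3502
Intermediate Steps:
F(V, C) = -3 - 2*C*V (F(V, C) = -2*C*V - 3 = -3 - 2*C*V)
h = -21 (h = -3 - 2*(-3)*(-3) = -3 - 18 = -21)
(h + 19)*35 + w = (-21 + 19)*35 + 3572 = -2*35 + 3572 = -70 + 3572 = 3502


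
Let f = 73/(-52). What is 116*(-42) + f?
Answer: -253417/52 ≈ -4873.4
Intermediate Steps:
f = -73/52 (f = 73*(-1/52) = -73/52 ≈ -1.4038)
116*(-42) + f = 116*(-42) - 73/52 = -4872 - 73/52 = -253417/52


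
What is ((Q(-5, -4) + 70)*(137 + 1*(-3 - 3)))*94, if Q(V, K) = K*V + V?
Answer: 1046690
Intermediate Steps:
Q(V, K) = V + K*V
((Q(-5, -4) + 70)*(137 + 1*(-3 - 3)))*94 = ((-5*(1 - 4) + 70)*(137 + 1*(-3 - 3)))*94 = ((-5*(-3) + 70)*(137 + 1*(-6)))*94 = ((15 + 70)*(137 - 6))*94 = (85*131)*94 = 11135*94 = 1046690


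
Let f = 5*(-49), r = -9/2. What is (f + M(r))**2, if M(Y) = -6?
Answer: 63001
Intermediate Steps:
r = -9/2 (r = -9*1/2 = -9/2 ≈ -4.5000)
f = -245
(f + M(r))**2 = (-245 - 6)**2 = (-251)**2 = 63001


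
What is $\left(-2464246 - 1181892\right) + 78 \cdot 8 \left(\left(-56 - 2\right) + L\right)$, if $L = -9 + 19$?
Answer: $-3676090$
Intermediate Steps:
$L = 10$
$\left(-2464246 - 1181892\right) + 78 \cdot 8 \left(\left(-56 - 2\right) + L\right) = \left(-2464246 - 1181892\right) + 78 \cdot 8 \left(\left(-56 - 2\right) + 10\right) = \left(-2464246 - 1181892\right) + 624 \left(-58 + 10\right) = -3646138 + 624 \left(-48\right) = -3646138 - 29952 = -3676090$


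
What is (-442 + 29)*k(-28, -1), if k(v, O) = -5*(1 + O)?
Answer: 0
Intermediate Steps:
k(v, O) = -5 - 5*O
(-442 + 29)*k(-28, -1) = (-442 + 29)*(-5 - 5*(-1)) = -413*(-5 + 5) = -413*0 = 0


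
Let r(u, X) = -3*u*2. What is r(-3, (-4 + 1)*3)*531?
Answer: 9558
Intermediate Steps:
r(u, X) = -6*u
r(-3, (-4 + 1)*3)*531 = -6*(-3)*531 = 18*531 = 9558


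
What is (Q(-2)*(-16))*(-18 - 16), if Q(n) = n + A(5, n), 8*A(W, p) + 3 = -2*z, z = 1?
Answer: -1428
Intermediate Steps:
A(W, p) = -5/8 (A(W, p) = -3/8 + (-2*1)/8 = -3/8 + (⅛)*(-2) = -3/8 - ¼ = -5/8)
Q(n) = -5/8 + n (Q(n) = n - 5/8 = -5/8 + n)
(Q(-2)*(-16))*(-18 - 16) = ((-5/8 - 2)*(-16))*(-18 - 16) = -21/8*(-16)*(-34) = 42*(-34) = -1428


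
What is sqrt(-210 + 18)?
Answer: 8*I*sqrt(3) ≈ 13.856*I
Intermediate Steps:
sqrt(-210 + 18) = sqrt(-192) = 8*I*sqrt(3)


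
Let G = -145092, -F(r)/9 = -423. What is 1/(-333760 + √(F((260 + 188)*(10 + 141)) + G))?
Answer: -66752/22279175777 - I*√141285/111395878885 ≈ -2.9962e-6 - 3.3743e-9*I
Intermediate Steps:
F(r) = 3807 (F(r) = -9*(-423) = 3807)
1/(-333760 + √(F((260 + 188)*(10 + 141)) + G)) = 1/(-333760 + √(3807 - 145092)) = 1/(-333760 + √(-141285)) = 1/(-333760 + I*√141285)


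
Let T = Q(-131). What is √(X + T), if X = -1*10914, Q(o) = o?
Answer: 47*I*√5 ≈ 105.1*I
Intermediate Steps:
X = -10914
T = -131
√(X + T) = √(-10914 - 131) = √(-11045) = 47*I*√5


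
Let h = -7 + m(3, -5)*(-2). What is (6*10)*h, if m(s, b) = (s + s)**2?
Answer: -4740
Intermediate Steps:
m(s, b) = 4*s**2 (m(s, b) = (2*s)**2 = 4*s**2)
h = -79 (h = -7 + (4*3**2)*(-2) = -7 + (4*9)*(-2) = -7 + 36*(-2) = -7 - 72 = -79)
(6*10)*h = (6*10)*(-79) = 60*(-79) = -4740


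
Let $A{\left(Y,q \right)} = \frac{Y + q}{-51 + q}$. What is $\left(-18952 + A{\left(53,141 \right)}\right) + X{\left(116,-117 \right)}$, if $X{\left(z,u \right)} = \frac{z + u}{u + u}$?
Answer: $- \frac{22171313}{1170} \approx -18950.0$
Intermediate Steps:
$X{\left(z,u \right)} = \frac{u + z}{2 u}$
$A{\left(Y,q \right)} = \frac{Y + q}{-51 + q}$
$\left(-18952 + A{\left(53,141 \right)}\right) + X{\left(116,-117 \right)} = \left(-18952 + \frac{53 + 141}{-51 + 141}\right) + \frac{-117 + 116}{2 \left(-117\right)} = \left(-18952 + \frac{1}{90} \cdot 194\right) + \frac{1}{2} \left(- \frac{1}{117}\right) \left(-1\right) = \left(-18952 + \frac{1}{90} \cdot 194\right) + \frac{1}{234} = \left(-18952 + \frac{97}{45}\right) + \frac{1}{234} = - \frac{852743}{45} + \frac{1}{234} = - \frac{22171313}{1170}$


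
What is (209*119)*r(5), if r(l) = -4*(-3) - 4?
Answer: 198968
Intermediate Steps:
r(l) = 8 (r(l) = 12 - 4 = 8)
(209*119)*r(5) = (209*119)*8 = 24871*8 = 198968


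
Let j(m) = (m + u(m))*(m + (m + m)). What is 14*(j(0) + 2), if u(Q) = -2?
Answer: 28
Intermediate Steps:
j(m) = 3*m*(-2 + m) (j(m) = (m - 2)*(m + (m + m)) = (-2 + m)*(m + 2*m) = (-2 + m)*(3*m) = 3*m*(-2 + m))
14*(j(0) + 2) = 14*(3*0*(-2 + 0) + 2) = 14*(3*0*(-2) + 2) = 14*(0 + 2) = 14*2 = 28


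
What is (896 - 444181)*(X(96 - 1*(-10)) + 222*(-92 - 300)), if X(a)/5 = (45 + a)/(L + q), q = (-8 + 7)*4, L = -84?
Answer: 3395060858095/88 ≈ 3.8580e+10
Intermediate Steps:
q = -4 (q = -1*4 = -4)
X(a) = -225/88 - 5*a/88 (X(a) = 5*((45 + a)/(-84 - 4)) = 5*((45 + a)/(-88)) = 5*((45 + a)*(-1/88)) = 5*(-45/88 - a/88) = -225/88 - 5*a/88)
(896 - 444181)*(X(96 - 1*(-10)) + 222*(-92 - 300)) = (896 - 444181)*((-225/88 - 5*(96 - 1*(-10))/88) + 222*(-92 - 300)) = -443285*((-225/88 - 5*(96 + 10)/88) + 222*(-392)) = -443285*((-225/88 - 5/88*106) - 87024) = -443285*((-225/88 - 265/44) - 87024) = -443285*(-755/88 - 87024) = -443285*(-7658867/88) = 3395060858095/88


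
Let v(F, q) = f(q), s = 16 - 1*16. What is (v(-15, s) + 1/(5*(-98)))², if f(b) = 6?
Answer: 8637721/240100 ≈ 35.976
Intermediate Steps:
s = 0 (s = 16 - 16 = 0)
v(F, q) = 6
(v(-15, s) + 1/(5*(-98)))² = (6 + 1/(5*(-98)))² = (6 + 1/(-490))² = (6 - 1/490)² = (2939/490)² = 8637721/240100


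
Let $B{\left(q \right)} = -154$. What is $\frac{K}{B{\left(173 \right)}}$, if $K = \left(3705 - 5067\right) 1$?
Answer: $\frac{681}{77} \approx 8.8442$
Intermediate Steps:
$K = -1362$ ($K = \left(-1362\right) 1 = -1362$)
$\frac{K}{B{\left(173 \right)}} = - \frac{1362}{-154} = \left(-1362\right) \left(- \frac{1}{154}\right) = \frac{681}{77}$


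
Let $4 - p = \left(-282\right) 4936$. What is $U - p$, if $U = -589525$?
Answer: $-1981481$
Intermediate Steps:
$p = 1391956$ ($p = 4 - \left(-282\right) 4936 = 4 - -1391952 = 4 + 1391952 = 1391956$)
$U - p = -589525 - 1391956 = -1981481$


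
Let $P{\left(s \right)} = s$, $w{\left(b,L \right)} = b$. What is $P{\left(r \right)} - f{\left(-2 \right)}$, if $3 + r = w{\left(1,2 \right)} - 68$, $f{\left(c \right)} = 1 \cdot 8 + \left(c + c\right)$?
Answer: $-74$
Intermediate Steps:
$f{\left(c \right)} = 8 + 2 c$
$r = -70$ ($r = -3 + \left(1 - 68\right) = -3 - 67 = -70$)
$P{\left(r \right)} - f{\left(-2 \right)} = -70 - \left(8 + 2 \left(-2\right)\right) = -70 - \left(8 - 4\right) = -70 - 4 = -74$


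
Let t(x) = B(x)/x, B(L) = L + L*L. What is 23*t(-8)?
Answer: -161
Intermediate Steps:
B(L) = L + L²
t(x) = 1 + x (t(x) = (x*(1 + x))/x = 1 + x)
23*t(-8) = 23*(1 - 8) = 23*(-7) = -161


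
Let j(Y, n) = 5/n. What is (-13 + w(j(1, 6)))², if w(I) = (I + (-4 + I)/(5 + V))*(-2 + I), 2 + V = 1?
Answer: 3530641/20736 ≈ 170.27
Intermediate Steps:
V = -1 (V = -2 + 1 = -1)
w(I) = (-1 + 5*I/4)*(-2 + I) (w(I) = (I + (-4 + I)/(5 - 1))*(-2 + I) = (I + (-4 + I)/4)*(-2 + I) = (I + (-4 + I)*(¼))*(-2 + I) = (I + (-1 + I/4))*(-2 + I) = (-1 + 5*I/4)*(-2 + I))
(-13 + w(j(1, 6)))² = (-13 + (2 - 35/(2*6) + 5*(5/6)²/4))² = (-13 + (2 - 35/(2*6) + 5*(5*(⅙))²/4))² = (-13 + (2 - 7/2*⅚ + 5*(⅚)²/4))² = (-13 + (2 - 35/12 + (5/4)*(25/36)))² = (-13 + (2 - 35/12 + 125/144))² = (-13 - 7/144)² = (-1879/144)² = 3530641/20736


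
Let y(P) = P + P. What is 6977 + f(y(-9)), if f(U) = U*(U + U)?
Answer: 7625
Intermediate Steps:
y(P) = 2*P
f(U) = 2*U² (f(U) = U*(2*U) = 2*U²)
6977 + f(y(-9)) = 6977 + 2*(2*(-9))² = 6977 + 2*(-18)² = 6977 + 2*324 = 6977 + 648 = 7625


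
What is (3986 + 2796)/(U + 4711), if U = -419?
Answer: 3391/2146 ≈ 1.5801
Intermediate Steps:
(3986 + 2796)/(U + 4711) = (3986 + 2796)/(-419 + 4711) = 6782/4292 = 6782*(1/4292) = 3391/2146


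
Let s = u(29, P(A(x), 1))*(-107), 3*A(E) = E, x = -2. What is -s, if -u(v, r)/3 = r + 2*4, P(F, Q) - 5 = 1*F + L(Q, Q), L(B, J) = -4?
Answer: -2675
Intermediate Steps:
A(E) = E/3
P(F, Q) = 1 + F (P(F, Q) = 5 + (1*F - 4) = 5 + (F - 4) = 5 + (-4 + F) = 1 + F)
u(v, r) = -24 - 3*r (u(v, r) = -3*(r + 2*4) = -3*(r + 8) = -3*(8 + r) = -24 - 3*r)
s = 2675 (s = (-24 - 3*(1 + (1/3)*(-2)))*(-107) = (-24 - 3*(1 - 2/3))*(-107) = (-24 - 3*1/3)*(-107) = (-24 - 1)*(-107) = -25*(-107) = 2675)
-s = -1*2675 = -2675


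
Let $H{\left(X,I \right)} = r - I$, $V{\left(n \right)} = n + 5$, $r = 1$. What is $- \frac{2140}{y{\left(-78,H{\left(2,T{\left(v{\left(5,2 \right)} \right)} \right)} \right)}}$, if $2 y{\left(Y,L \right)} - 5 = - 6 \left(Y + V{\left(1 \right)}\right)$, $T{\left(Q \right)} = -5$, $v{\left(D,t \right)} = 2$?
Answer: $- \frac{4280}{437} \approx -9.7941$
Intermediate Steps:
$V{\left(n \right)} = 5 + n$
$H{\left(X,I \right)} = 1 - I$
$y{\left(Y,L \right)} = - \frac{31}{2} - 3 Y$ ($y{\left(Y,L \right)} = \frac{5}{2} + \frac{\left(-6\right) \left(Y + \left(5 + 1\right)\right)}{2} = \frac{5}{2} + \frac{\left(-6\right) \left(Y + 6\right)}{2} = \frac{5}{2} + \frac{\left(-6\right) \left(6 + Y\right)}{2} = \frac{5}{2} + \frac{-36 - 6 Y}{2} = \frac{5}{2} - \left(18 + 3 Y\right) = - \frac{31}{2} - 3 Y$)
$- \frac{2140}{y{\left(-78,H{\left(2,T{\left(v{\left(5,2 \right)} \right)} \right)} \right)}} = - \frac{2140}{- \frac{31}{2} - -234} = - \frac{2140}{- \frac{31}{2} + 234} = - \frac{2140}{\frac{437}{2}} = \left(-2140\right) \frac{2}{437} = - \frac{4280}{437}$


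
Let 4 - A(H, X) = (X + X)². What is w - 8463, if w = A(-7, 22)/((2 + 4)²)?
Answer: -25550/3 ≈ -8516.7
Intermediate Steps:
A(H, X) = 4 - 4*X² (A(H, X) = 4 - (X + X)² = 4 - (2*X)² = 4 - 4*X²)
w = -161/3 (w = (4 - 4*22²)/((2 + 4)²) = (4 - 4*484)/(6²) = (4 - 1936)/36 = (1/36)*(-1932) = -161/3 ≈ -53.667)
w - 8463 = -161/3 - 8463 = -25550/3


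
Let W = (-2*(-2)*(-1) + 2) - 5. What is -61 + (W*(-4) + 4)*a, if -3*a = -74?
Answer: 2185/3 ≈ 728.33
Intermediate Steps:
a = 74/3 (a = -⅓*(-74) = 74/3 ≈ 24.667)
W = -7 (W = (4*(-1) + 2) - 5 = (-4 + 2) - 5 = -2 - 5 = -7)
-61 + (W*(-4) + 4)*a = -61 + (-7*(-4) + 4)*(74/3) = -61 + (28 + 4)*(74/3) = -61 + 32*(74/3) = -61 + 2368/3 = 2185/3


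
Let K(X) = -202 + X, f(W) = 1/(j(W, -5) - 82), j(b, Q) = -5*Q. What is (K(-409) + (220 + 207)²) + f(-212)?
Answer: 10357925/57 ≈ 1.8172e+5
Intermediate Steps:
f(W) = -1/57 (f(W) = 1/(-5*(-5) - 82) = 1/(25 - 82) = 1/(-57) = -1/57)
(K(-409) + (220 + 207)²) + f(-212) = ((-202 - 409) + (220 + 207)²) - 1/57 = (-611 + 427²) - 1/57 = (-611 + 182329) - 1/57 = 181718 - 1/57 = 10357925/57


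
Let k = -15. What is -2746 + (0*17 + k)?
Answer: -2761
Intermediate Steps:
-2746 + (0*17 + k) = -2746 + (0*17 - 15) = -2746 + (0 - 15) = -2746 - 15 = -2761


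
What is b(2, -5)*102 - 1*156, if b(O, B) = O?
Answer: 48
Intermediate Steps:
b(2, -5)*102 - 1*156 = 2*102 - 1*156 = 204 - 156 = 48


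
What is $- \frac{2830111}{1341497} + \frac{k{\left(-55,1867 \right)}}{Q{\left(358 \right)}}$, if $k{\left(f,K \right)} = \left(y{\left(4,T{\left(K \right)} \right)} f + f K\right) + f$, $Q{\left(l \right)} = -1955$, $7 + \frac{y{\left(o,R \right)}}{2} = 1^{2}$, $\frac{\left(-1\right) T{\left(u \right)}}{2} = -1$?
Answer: $\frac{295296959}{5893543} \approx 50.105$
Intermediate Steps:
$T{\left(u \right)} = 2$ ($T{\left(u \right)} = \left(-2\right) \left(-1\right) = 2$)
$y{\left(o,R \right)} = -12$ ($y{\left(o,R \right)} = -14 + 2 \cdot 1^{2} = -14 + 2 \cdot 1 = -14 + 2 = -12$)
$k{\left(f,K \right)} = - 11 f + K f$ ($k{\left(f,K \right)} = \left(- 12 f + f K\right) + f = \left(- 12 f + K f\right) + f = - 11 f + K f$)
$- \frac{2830111}{1341497} + \frac{k{\left(-55,1867 \right)}}{Q{\left(358 \right)}} = - \frac{2830111}{1341497} + \frac{\left(-55\right) \left(-11 + 1867\right)}{-1955} = \left(-2830111\right) \frac{1}{1341497} + \left(-55\right) 1856 \left(- \frac{1}{1955}\right) = - \frac{31799}{15073} - - \frac{20416}{391} = - \frac{31799}{15073} + \frac{20416}{391} = \frac{295296959}{5893543}$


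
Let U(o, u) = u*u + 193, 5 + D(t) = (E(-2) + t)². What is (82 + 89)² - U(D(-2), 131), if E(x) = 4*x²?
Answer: 11887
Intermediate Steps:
D(t) = -5 + (16 + t)² (D(t) = -5 + (4*(-2)² + t)² = -5 + (4*4 + t)² = -5 + (16 + t)²)
U(o, u) = 193 + u² (U(o, u) = u² + 193 = 193 + u²)
(82 + 89)² - U(D(-2), 131) = (82 + 89)² - (193 + 131²) = 171² - (193 + 17161) = 29241 - 1*17354 = 29241 - 17354 = 11887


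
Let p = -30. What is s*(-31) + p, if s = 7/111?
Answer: -3547/111 ≈ -31.955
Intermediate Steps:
s = 7/111 (s = 7*(1/111) = 7/111 ≈ 0.063063)
s*(-31) + p = (7/111)*(-31) - 30 = -217/111 - 30 = -3547/111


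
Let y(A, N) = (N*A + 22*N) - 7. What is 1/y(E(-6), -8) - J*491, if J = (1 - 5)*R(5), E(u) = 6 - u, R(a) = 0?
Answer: -1/279 ≈ -0.0035842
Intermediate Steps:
y(A, N) = -7 + 22*N + A*N (y(A, N) = (A*N + 22*N) - 7 = (22*N + A*N) - 7 = -7 + 22*N + A*N)
J = 0 (J = (1 - 5)*0 = -4*0 = 0)
1/y(E(-6), -8) - J*491 = 1/(-7 + 22*(-8) + (6 - 1*(-6))*(-8)) - 0*491 = 1/(-7 - 176 + (6 + 6)*(-8)) - 1*0 = 1/(-7 - 176 + 12*(-8)) + 0 = 1/(-7 - 176 - 96) + 0 = 1/(-279) + 0 = -1/279 + 0 = -1/279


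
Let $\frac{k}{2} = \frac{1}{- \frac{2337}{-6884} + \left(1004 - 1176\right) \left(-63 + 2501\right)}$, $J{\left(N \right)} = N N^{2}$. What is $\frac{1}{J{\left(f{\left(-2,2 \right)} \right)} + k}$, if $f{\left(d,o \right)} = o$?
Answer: $\frac{2886706687}{23093639728} \approx 0.125$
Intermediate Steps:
$J{\left(N \right)} = N^{3}$
$k = - \frac{13768}{2886706687}$ ($k = \frac{2}{- \frac{2337}{-6884} + \left(1004 - 1176\right) \left(-63 + 2501\right)} = \frac{2}{\left(-2337\right) \left(- \frac{1}{6884}\right) - 419336} = \frac{2}{\frac{2337}{6884} - 419336} = \frac{2}{- \frac{2886706687}{6884}} = 2 \left(- \frac{6884}{2886706687}\right) = - \frac{13768}{2886706687} \approx -4.7694 \cdot 10^{-6}$)
$\frac{1}{J{\left(f{\left(-2,2 \right)} \right)} + k} = \frac{1}{2^{3} - \frac{13768}{2886706687}} = \frac{1}{8 - \frac{13768}{2886706687}} = \frac{1}{\frac{23093639728}{2886706687}} = \frac{2886706687}{23093639728}$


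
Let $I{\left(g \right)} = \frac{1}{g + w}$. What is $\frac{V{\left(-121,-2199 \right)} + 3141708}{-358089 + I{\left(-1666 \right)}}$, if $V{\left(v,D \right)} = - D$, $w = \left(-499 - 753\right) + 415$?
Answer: $- \frac{7869199221}{896296768} \approx -8.7797$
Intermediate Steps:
$w = -837$ ($w = -1252 + 415 = -837$)
$I{\left(g \right)} = \frac{1}{-837 + g}$ ($I{\left(g \right)} = \frac{1}{g - 837} = \frac{1}{-837 + g}$)
$\frac{V{\left(-121,-2199 \right)} + 3141708}{-358089 + I{\left(-1666 \right)}} = \frac{\left(-1\right) \left(-2199\right) + 3141708}{-358089 + \frac{1}{-837 - 1666}} = \frac{2199 + 3141708}{-358089 + \frac{1}{-2503}} = \frac{3143907}{-358089 - \frac{1}{2503}} = \frac{3143907}{- \frac{896296768}{2503}} = 3143907 \left(- \frac{2503}{896296768}\right) = - \frac{7869199221}{896296768}$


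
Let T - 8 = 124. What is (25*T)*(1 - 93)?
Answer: -303600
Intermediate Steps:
T = 132 (T = 8 + 124 = 132)
(25*T)*(1 - 93) = (25*132)*(1 - 93) = 3300*(-92) = -303600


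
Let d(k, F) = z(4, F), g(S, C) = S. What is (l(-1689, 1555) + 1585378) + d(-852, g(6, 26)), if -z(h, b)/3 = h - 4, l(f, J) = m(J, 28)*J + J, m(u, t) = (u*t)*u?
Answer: 105282395433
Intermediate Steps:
m(u, t) = t*u² (m(u, t) = (t*u)*u = t*u²)
l(f, J) = J + 28*J³ (l(f, J) = (28*J²)*J + J = 28*J³ + J = J + 28*J³)
z(h, b) = 12 - 3*h (z(h, b) = -3*(h - 4) = -3*(-4 + h) = 12 - 3*h)
d(k, F) = 0 (d(k, F) = 12 - 3*4 = 12 - 12 = 0)
(l(-1689, 1555) + 1585378) + d(-852, g(6, 26)) = ((1555 + 28*1555³) + 1585378) + 0 = ((1555 + 28*3760028875) + 1585378) + 0 = ((1555 + 105280808500) + 1585378) + 0 = (105280810055 + 1585378) + 0 = 105282395433 + 0 = 105282395433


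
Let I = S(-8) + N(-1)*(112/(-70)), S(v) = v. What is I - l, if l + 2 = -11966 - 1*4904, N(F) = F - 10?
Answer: 84408/5 ≈ 16882.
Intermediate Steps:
N(F) = -10 + F
I = 48/5 (I = -8 + (-10 - 1)*(112/(-70)) = -8 - 1232*(-1)/70 = -8 - 11*(-8/5) = -8 + 88/5 = 48/5 ≈ 9.6000)
l = -16872 (l = -2 + (-11966 - 1*4904) = -2 + (-11966 - 4904) = -2 - 16870 = -16872)
I - l = 48/5 - 1*(-16872) = 48/5 + 16872 = 84408/5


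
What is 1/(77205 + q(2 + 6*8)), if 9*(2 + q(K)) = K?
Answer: 9/694877 ≈ 1.2952e-5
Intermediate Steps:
q(K) = -2 + K/9
1/(77205 + q(2 + 6*8)) = 1/(77205 + (-2 + (2 + 6*8)/9)) = 1/(77205 + (-2 + (2 + 48)/9)) = 1/(77205 + (-2 + (⅑)*50)) = 1/(77205 + (-2 + 50/9)) = 1/(77205 + 32/9) = 1/(694877/9) = 9/694877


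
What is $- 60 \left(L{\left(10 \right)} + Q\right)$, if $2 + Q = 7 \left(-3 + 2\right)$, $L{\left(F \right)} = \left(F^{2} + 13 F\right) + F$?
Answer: $-13860$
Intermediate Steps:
$L{\left(F \right)} = F^{2} + 14 F$
$Q = -9$ ($Q = -2 + 7 \left(-3 + 2\right) = -2 + 7 \left(-1\right) = -2 - 7 = -9$)
$- 60 \left(L{\left(10 \right)} + Q\right) = - 60 \left(10 \left(14 + 10\right) - 9\right) = - 60 \left(10 \cdot 24 - 9\right) = - 60 \left(240 - 9\right) = \left(-60\right) 231 = -13860$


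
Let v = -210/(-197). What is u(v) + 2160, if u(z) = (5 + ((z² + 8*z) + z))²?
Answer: 3625938844585/1506138481 ≈ 2407.4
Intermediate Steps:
v = 210/197 (v = -210*(-1/197) = 210/197 ≈ 1.0660)
u(z) = (5 + z² + 9*z)² (u(z) = (5 + (z² + 9*z))² = (5 + z² + 9*z)²)
u(v) + 2160 = (5 + (210/197)² + 9*(210/197))² + 2160 = (5 + 44100/38809 + 1890/197)² + 2160 = (610475/38809)² + 2160 = 372679725625/1506138481 + 2160 = 3625938844585/1506138481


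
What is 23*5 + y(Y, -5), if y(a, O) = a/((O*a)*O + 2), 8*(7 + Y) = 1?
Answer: 156340/1359 ≈ 115.04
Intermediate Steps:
Y = -55/8 (Y = -7 + (⅛)*1 = -7 + ⅛ = -55/8 ≈ -6.8750)
y(a, O) = a/(2 + a*O²) (y(a, O) = a/(a*O² + 2) = a/(2 + a*O²))
23*5 + y(Y, -5) = 23*5 - 55/(8*(2 - 55/8*(-5)²)) = 115 - 55/(8*(2 - 55/8*25)) = 115 - 55/(8*(2 - 1375/8)) = 115 - 55/(8*(-1359/8)) = 115 - 55/8*(-8/1359) = 115 + 55/1359 = 156340/1359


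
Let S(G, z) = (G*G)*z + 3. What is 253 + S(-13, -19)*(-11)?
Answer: 35541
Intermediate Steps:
S(G, z) = 3 + z*G² (S(G, z) = G²*z + 3 = z*G² + 3 = 3 + z*G²)
253 + S(-13, -19)*(-11) = 253 + (3 - 19*(-13)²)*(-11) = 253 + (3 - 19*169)*(-11) = 253 + (3 - 3211)*(-11) = 253 - 3208*(-11) = 253 + 35288 = 35541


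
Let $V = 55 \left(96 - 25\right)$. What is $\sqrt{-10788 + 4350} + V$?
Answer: $3905 + i \sqrt{6438} \approx 3905.0 + 80.237 i$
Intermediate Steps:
$V = 3905$ ($V = 55 \cdot 71 = 3905$)
$\sqrt{-10788 + 4350} + V = \sqrt{-10788 + 4350} + 3905 = \sqrt{-6438} + 3905 = i \sqrt{6438} + 3905 = 3905 + i \sqrt{6438}$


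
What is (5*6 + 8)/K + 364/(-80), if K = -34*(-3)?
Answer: -4261/1020 ≈ -4.1775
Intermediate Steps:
K = 102
(5*6 + 8)/K + 364/(-80) = (5*6 + 8)/102 + 364/(-80) = (30 + 8)*(1/102) + 364*(-1/80) = 38*(1/102) - 91/20 = 19/51 - 91/20 = -4261/1020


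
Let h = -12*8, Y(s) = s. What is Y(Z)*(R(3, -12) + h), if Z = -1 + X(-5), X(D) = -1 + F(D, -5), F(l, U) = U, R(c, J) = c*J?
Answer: 924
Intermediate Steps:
R(c, J) = J*c
X(D) = -6 (X(D) = -1 - 5 = -6)
Z = -7 (Z = -1 - 6 = -7)
h = -96
Y(Z)*(R(3, -12) + h) = -7*(-12*3 - 96) = -7*(-36 - 96) = -7*(-132) = 924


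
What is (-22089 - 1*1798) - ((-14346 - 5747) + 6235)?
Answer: -10029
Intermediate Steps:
(-22089 - 1*1798) - ((-14346 - 5747) + 6235) = (-22089 - 1798) - (-20093 + 6235) = -23887 - 1*(-13858) = -23887 + 13858 = -10029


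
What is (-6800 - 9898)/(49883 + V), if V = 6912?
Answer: -16698/56795 ≈ -0.29400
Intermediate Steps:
(-6800 - 9898)/(49883 + V) = (-6800 - 9898)/(49883 + 6912) = -16698/56795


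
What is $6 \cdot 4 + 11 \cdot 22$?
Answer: $266$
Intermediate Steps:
$6 \cdot 4 + 11 \cdot 22 = 24 + 242 = 266$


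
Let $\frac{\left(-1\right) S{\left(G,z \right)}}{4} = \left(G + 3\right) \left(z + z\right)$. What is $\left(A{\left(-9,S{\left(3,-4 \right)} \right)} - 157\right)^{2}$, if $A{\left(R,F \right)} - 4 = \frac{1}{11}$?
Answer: $\frac{2829124}{121} \approx 23381.0$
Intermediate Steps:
$S{\left(G,z \right)} = - 8 z \left(3 + G\right)$ ($S{\left(G,z \right)} = - 4 \left(G + 3\right) \left(z + z\right) = - 4 \left(3 + G\right) 2 z = - 4 \cdot 2 z \left(3 + G\right) = - 8 z \left(3 + G\right)$)
$A{\left(R,F \right)} = \frac{45}{11}$ ($A{\left(R,F \right)} = 4 + \frac{1}{11} = \frac{45}{11}$)
$\left(A{\left(-9,S{\left(3,-4 \right)} \right)} - 157\right)^{2} = \left(\frac{45}{11} - 157\right)^{2} = \left(- \frac{1682}{11}\right)^{2} = \frac{2829124}{121}$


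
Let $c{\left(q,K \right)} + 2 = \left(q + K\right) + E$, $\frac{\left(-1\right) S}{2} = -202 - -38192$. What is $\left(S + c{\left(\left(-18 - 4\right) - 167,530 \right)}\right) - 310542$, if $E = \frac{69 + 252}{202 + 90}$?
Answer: $- \frac{112765115}{292} \approx -3.8618 \cdot 10^{5}$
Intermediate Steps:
$S = -75980$ ($S = - 2 \left(-202 - -38192\right) = - 2 \left(-202 + 38192\right) = \left(-2\right) 37990 = -75980$)
$E = \frac{321}{292} \approx 1.0993$
$c{\left(q,K \right)} = - \frac{263}{292} + K + q$ ($c{\left(q,K \right)} = -2 + \left(\left(q + K\right) + \frac{321}{292}\right) = -2 + \left(\left(K + q\right) + \frac{321}{292}\right) = -2 + \left(\frac{321}{292} + K + q\right) = - \frac{263}{292} + K + q$)
$\left(S + c{\left(\left(-18 - 4\right) - 167,530 \right)}\right) - 310542 = \left(-75980 - - \frac{99309}{292}\right) - 310542 = \left(-75980 + \frac{99309}{292}\right) - 310542 = - \frac{22086851}{292} - 310542 = - \frac{112765115}{292}$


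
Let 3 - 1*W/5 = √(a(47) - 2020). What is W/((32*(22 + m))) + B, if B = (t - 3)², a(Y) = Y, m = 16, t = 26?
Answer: 643279/1216 - 5*I*√1973/1216 ≈ 529.01 - 0.18264*I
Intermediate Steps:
W = 15 - 5*I*√1973 (W = 15 - 5*√(47 - 2020) = 15 - 5*I*√1973 ≈ 15.0 - 222.09*I)
B = 529 (B = (26 - 3)² = 23² = 529)
W/((32*(22 + m))) + B = (15 - 5*I*√1973)/((32*(22 + 16))) + 529 = (15 - 5*I*√1973)/((32*38)) + 529 = (15 - 5*I*√1973)/1216 + 529 = (15 - 5*I*√1973)*(1/1216) + 529 = (15/1216 - 5*I*√1973/1216) + 529 = 643279/1216 - 5*I*√1973/1216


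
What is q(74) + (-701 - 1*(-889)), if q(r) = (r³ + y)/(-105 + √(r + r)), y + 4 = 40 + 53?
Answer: -40512989/10877 - 810626*√37/10877 ≈ -4178.0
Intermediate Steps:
y = 89 (y = -4 + (40 + 53) = -4 + 93 = 89)
q(r) = (89 + r³)/(-105 + √2*√r) (q(r) = (r³ + 89)/(-105 + √(r + r)) = (89 + r³)/(-105 + √(2*r)) = (89 + r³)/(-105 + √2*√r))
q(74) + (-701 - 1*(-889)) = (89 + 74³)/(-105 + √2*√74) + (-701 - 1*(-889)) = (89 + 405224)/(-105 + 2*√37) + (-701 + 889) = 405313/(-105 + 2*√37) + 188 = 188 + 405313/(-105 + 2*√37)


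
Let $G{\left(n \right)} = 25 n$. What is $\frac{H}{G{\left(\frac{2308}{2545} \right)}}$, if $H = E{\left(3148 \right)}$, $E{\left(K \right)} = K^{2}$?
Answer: $\frac{1261035284}{2885} \approx 4.371 \cdot 10^{5}$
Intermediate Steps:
$H = 9909904$ ($H = 3148^{2} = 9909904$)
$\frac{H}{G{\left(\frac{2308}{2545} \right)}} = \frac{9909904}{25 \cdot \frac{2308}{2545}} = \frac{9909904}{\frac{11540}{509}} = 9909904 \cdot \frac{509}{11540} = \frac{1261035284}{2885}$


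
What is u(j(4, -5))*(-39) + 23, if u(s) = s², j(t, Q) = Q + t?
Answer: -16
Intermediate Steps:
u(j(4, -5))*(-39) + 23 = (-5 + 4)²*(-39) + 23 = (-1)²*(-39) + 23 = 1*(-39) + 23 = -39 + 23 = -16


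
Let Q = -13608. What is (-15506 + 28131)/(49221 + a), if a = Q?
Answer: 12625/35613 ≈ 0.35451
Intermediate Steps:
a = -13608
(-15506 + 28131)/(49221 + a) = (-15506 + 28131)/(49221 - 13608) = 12625/35613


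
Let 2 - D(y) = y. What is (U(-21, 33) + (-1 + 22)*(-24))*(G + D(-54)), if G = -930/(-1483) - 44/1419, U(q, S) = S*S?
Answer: 2111309850/63769 ≈ 33109.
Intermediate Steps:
U(q, S) = S**2
D(y) = 2 - y
G = 114038/191307 (G = -930*(-1/1483) - 44*1/1419 = 930/1483 - 4/129 = 114038/191307 ≈ 0.59610)
(U(-21, 33) + (-1 + 22)*(-24))*(G + D(-54)) = (33**2 + (-1 + 22)*(-24))*(114038/191307 + (2 - 1*(-54))) = (1089 + 21*(-24))*(114038/191307 + (2 + 54)) = (1089 - 504)*(114038/191307 + 56) = 585*(10827230/191307) = 2111309850/63769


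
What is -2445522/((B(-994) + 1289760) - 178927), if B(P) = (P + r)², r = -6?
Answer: -815174/703611 ≈ -1.1586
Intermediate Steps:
B(P) = (-6 + P)² (B(P) = (P - 6)² = (-6 + P)²)
-2445522/((B(-994) + 1289760) - 178927) = -2445522/(((-6 - 994)² + 1289760) - 178927) = -2445522/(((-1000)² + 1289760) - 178927) = -2445522/((1000000 + 1289760) - 178927) = -2445522/(2289760 - 178927) = -2445522/2110833 = -2445522*1/2110833 = -815174/703611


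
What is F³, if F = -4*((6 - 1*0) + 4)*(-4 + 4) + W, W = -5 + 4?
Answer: -1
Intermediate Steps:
W = -1
F = -1 (F = -4*((6 - 1*0) + 4)*(-4 + 4) - 1 = -4*((6 + 0) + 4)*0 - 1 = -4*(6 + 4)*0 - 1 = -40*0 - 1 = -4*0 - 1 = 0 - 1 = -1)
F³ = (-1)³ = -1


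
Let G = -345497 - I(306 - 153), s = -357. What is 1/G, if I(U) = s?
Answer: -1/345140 ≈ -2.8974e-6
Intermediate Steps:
I(U) = -357
G = -345140 (G = -345497 - 1*(-357) = -345497 + 357 = -345140)
1/G = 1/(-345140) = -1/345140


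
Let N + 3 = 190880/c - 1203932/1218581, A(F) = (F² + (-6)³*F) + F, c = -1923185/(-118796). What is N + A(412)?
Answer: 43567073047439709/468711340097 ≈ 92951.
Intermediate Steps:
c = 1923185/118796 (c = -1923185*(-1/118796) = 1923185/118796 ≈ 16.189)
A(F) = F² - 215*F (A(F) = (F² - 216*F) + F = F² - 215*F)
N = 5524585839806801/468711340097 (N = -3 + (190880/(1923185/118796) - 1203932/1218581) = -3 + (190880*(118796/1923185) - 1203932*1/1218581) = -3 + (4535156096/384637 - 1203932/1218581) = -3 + 5525991973827092/468711340097 = 5524585839806801/468711340097 ≈ 11787.)
N + A(412) = 5524585839806801/468711340097 + 412*(-215 + 412) = 5524585839806801/468711340097 + 412*197 = 5524585839806801/468711340097 + 81164 = 43567073047439709/468711340097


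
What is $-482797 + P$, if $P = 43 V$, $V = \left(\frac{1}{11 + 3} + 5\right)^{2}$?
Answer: $- \frac{94411449}{196} \approx -4.8169 \cdot 10^{5}$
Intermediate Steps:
$V = \frac{5041}{196}$ ($V = \left(\frac{1}{14} + 5\right)^{2} = \left(\frac{71}{14}\right)^{2} = \frac{5041}{196} \approx 25.719$)
$P = \frac{216763}{196}$ ($P = 43 \cdot \frac{5041}{196} = \frac{216763}{196} \approx 1105.9$)
$-482797 + P = -482797 + \frac{216763}{196} = - \frac{94411449}{196}$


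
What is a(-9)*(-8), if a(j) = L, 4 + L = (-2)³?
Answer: 96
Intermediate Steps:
L = -12 (L = -4 + (-2)³ = -4 - 8 = -12)
a(j) = -12
a(-9)*(-8) = -12*(-8) = 96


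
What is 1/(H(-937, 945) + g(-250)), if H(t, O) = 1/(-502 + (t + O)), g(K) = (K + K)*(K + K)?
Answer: 494/123499999 ≈ 4.0000e-6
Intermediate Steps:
g(K) = 4*K² (g(K) = (2*K)*(2*K) = 4*K²)
H(t, O) = 1/(-502 + O + t) (H(t, O) = 1/(-502 + (O + t)) = 1/(-502 + O + t))
1/(H(-937, 945) + g(-250)) = 1/(1/(-502 + 945 - 937) + 4*(-250)²) = 1/(1/(-494) + 4*62500) = 1/(-1/494 + 250000) = 1/(123499999/494) = 494/123499999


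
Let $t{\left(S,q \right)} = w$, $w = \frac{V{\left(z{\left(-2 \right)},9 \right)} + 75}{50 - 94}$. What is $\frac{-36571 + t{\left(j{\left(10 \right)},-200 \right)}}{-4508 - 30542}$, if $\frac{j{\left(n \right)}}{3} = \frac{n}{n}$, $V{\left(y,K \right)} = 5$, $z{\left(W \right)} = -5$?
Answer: $\frac{402301}{385550} \approx 1.0434$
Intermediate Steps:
$j{\left(n \right)} = 3$ ($j{\left(n \right)} = 3 \frac{n}{n} = 3 \cdot 1 = 3$)
$w = - \frac{20}{11}$ ($w = \frac{5 + 75}{50 - 94} = \frac{80}{-44} = 80 \left(- \frac{1}{44}\right) = - \frac{20}{11} \approx -1.8182$)
$t{\left(S,q \right)} = - \frac{20}{11}$
$\frac{-36571 + t{\left(j{\left(10 \right)},-200 \right)}}{-4508 - 30542} = \frac{-36571 - \frac{20}{11}}{-4508 - 30542} = - \frac{402301}{11 \left(-35050\right)} = \left(- \frac{402301}{11}\right) \left(- \frac{1}{35050}\right) = \frac{402301}{385550}$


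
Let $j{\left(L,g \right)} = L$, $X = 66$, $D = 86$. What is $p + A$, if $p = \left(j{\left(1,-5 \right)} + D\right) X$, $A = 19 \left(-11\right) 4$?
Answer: $4906$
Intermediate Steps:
$A = -836$ ($A = \left(-209\right) 4 = -836$)
$p = 5742$ ($p = \left(1 + 86\right) 66 = 87 \cdot 66 = 5742$)
$p + A = 5742 - 836 = 4906$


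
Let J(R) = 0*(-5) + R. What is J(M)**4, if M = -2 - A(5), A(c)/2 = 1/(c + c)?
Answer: 14641/625 ≈ 23.426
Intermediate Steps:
A(c) = 1/c (A(c) = 2/(c + c) = 2/((2*c)) = 2*(1/(2*c)) = 1/c)
M = -11/5 (M = -2 - 1/5 = -11/5 ≈ -2.2000)
J(R) = R (J(R) = 0 + R = R)
J(M)**4 = (-11/5)**4 = 14641/625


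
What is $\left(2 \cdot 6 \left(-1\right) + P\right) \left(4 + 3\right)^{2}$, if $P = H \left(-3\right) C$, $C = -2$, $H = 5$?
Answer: $882$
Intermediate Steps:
$P = 30$ ($P = 5 \left(-3\right) \left(-2\right) = \left(-15\right) \left(-2\right) = 30$)
$\left(2 \cdot 6 \left(-1\right) + P\right) \left(4 + 3\right)^{2} = \left(2 \cdot 6 \left(-1\right) + 30\right) \left(4 + 3\right)^{2} = \left(12 \left(-1\right) + 30\right) 7^{2} = \left(-12 + 30\right) 49 = 18 \cdot 49 = 882$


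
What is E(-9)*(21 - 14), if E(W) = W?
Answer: -63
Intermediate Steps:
E(-9)*(21 - 14) = -9*(21 - 14) = -9*7 = -63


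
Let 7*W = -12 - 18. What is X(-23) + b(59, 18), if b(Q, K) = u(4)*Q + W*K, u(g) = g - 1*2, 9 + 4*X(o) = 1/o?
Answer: 6214/161 ≈ 38.596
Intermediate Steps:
W = -30/7 (W = (-12 - 18)/7 = (⅐)*(-30) = -30/7 ≈ -4.2857)
X(o) = -9/4 + 1/(4*o)
u(g) = -2 + g (u(g) = g - 2 = -2 + g)
b(Q, K) = 2*Q - 30*K/7 (b(Q, K) = (-2 + 4)*Q - 30*K/7 = 2*Q - 30*K/7)
X(-23) + b(59, 18) = (¼)*(1 - 9*(-23))/(-23) + (2*59 - 30/7*18) = (¼)*(-1/23)*(1 + 207) + (118 - 540/7) = (¼)*(-1/23)*208 + 286/7 = -52/23 + 286/7 = 6214/161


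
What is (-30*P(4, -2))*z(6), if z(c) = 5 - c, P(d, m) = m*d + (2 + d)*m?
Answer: -600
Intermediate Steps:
P(d, m) = d*m + m*(2 + d)
(-30*P(4, -2))*z(6) = (-60*(-2)*(1 + 4))*(5 - 1*6) = (-60*(-2)*5)*(5 - 6) = -30*(-20)*(-1) = 600*(-1) = -600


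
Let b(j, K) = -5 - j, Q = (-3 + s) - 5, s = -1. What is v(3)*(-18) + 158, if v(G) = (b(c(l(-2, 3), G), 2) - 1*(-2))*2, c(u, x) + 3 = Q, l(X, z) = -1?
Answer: -166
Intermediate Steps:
Q = -9 (Q = (-3 - 1) - 5 = -4 - 5 = -9)
c(u, x) = -12 (c(u, x) = -3 - 9 = -12)
v(G) = 18 (v(G) = ((-5 - 1*(-12)) - 1*(-2))*2 = ((-5 + 12) + 2)*2 = (7 + 2)*2 = 9*2 = 18)
v(3)*(-18) + 158 = 18*(-18) + 158 = -324 + 158 = -166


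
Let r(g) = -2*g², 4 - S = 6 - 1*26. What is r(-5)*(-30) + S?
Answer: 1524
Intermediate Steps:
S = 24 (S = 4 - (6 - 1*26) = 4 - (6 - 26) = 4 - 1*(-20) = 4 + 20 = 24)
r(-5)*(-30) + S = -2*(-5)²*(-30) + 24 = -2*25*(-30) + 24 = -50*(-30) + 24 = 1500 + 24 = 1524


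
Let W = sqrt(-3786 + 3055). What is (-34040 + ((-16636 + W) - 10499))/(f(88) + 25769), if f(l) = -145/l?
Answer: -5383400/2267527 + 88*I*sqrt(731)/2267527 ≈ -2.3741 + 0.0010493*I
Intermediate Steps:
W = I*sqrt(731) (W = sqrt(-731) = I*sqrt(731) ≈ 27.037*I)
(-34040 + ((-16636 + W) - 10499))/(f(88) + 25769) = (-34040 + ((-16636 + I*sqrt(731)) - 10499))/(-145/88 + 25769) = (-34040 + (-27135 + I*sqrt(731)))/(-145*1/88 + 25769) = (-61175 + I*sqrt(731))/(-145/88 + 25769) = (-61175 + I*sqrt(731))/(2267527/88) = (-61175 + I*sqrt(731))*(88/2267527) = -5383400/2267527 + 88*I*sqrt(731)/2267527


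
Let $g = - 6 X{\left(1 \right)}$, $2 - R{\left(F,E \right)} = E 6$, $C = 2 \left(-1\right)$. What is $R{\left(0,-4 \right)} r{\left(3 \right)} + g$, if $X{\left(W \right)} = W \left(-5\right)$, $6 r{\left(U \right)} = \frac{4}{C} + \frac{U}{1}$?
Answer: $\frac{103}{3} \approx 34.333$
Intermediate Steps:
$C = -2$
$r{\left(U \right)} = - \frac{1}{3} + \frac{U}{6}$ ($r{\left(U \right)} = \frac{\frac{4}{-2} + \frac{U}{1}}{6} = \frac{4 \left(- \frac{1}{2}\right) + U 1}{6} = \frac{-2 + U}{6} = - \frac{1}{3} + \frac{U}{6}$)
$X{\left(W \right)} = - 5 W$
$R{\left(F,E \right)} = 2 - 6 E$ ($R{\left(F,E \right)} = 2 - E 6 = 2 - 6 E$)
$g = 30$ ($g = - 6 \left(\left(-5\right) 1\right) = \left(-6\right) \left(-5\right) = 30$)
$R{\left(0,-4 \right)} r{\left(3 \right)} + g = \left(2 - -24\right) \left(- \frac{1}{3} + \frac{1}{6} \cdot 3\right) + 30 = \left(2 + 24\right) \left(- \frac{1}{3} + \frac{1}{2}\right) + 30 = 26 \cdot \frac{1}{6} + 30 = \frac{13}{3} + 30 = \frac{103}{3}$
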